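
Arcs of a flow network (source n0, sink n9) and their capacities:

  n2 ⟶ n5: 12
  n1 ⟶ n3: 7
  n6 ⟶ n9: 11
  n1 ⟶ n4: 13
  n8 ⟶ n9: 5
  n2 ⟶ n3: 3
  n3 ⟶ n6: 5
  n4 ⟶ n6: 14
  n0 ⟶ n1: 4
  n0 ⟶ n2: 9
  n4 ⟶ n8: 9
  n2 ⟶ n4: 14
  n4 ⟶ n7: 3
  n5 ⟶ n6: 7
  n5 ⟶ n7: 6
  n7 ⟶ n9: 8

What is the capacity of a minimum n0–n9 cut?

13

Augment n0→n1→n3→n6→n9: bottleneck 4, flow now 4.
Augment n0→n2→n3→n6→n9: bottleneck 1, flow now 5.
Augment n0→n2→n4→n6→n9: bottleneck 6, flow now 11.
Augment n0→n2→n4→n7→n9: bottleneck 2, flow now 13.
No augmenting path remains; maximum flow = 13.
By max-flow min-cut, the minimum cut capacity equals the max flow.
In the residual graph, reachable from n0: {n0}.
Min-cut edges: n0→n1 (4), n0→n2 (9); capacity 4 + 9 = 13.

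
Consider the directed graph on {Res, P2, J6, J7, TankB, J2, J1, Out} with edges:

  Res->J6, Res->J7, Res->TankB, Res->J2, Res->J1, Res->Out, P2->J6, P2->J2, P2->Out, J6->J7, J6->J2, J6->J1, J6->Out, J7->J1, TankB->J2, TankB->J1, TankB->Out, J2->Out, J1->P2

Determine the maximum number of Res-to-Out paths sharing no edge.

Assign every edge capacity 1; by Menger, the answer equals the max flow.
Path Res→Out (+1); total 1.
Path Res→J6→Out (+1); total 2.
Path Res→TankB→Out (+1); total 3.
Path Res→J2→Out (+1); total 4.
Path Res→J1→P2→Out (+1); total 5.
No residual Res→Out path; max flow = 5.
Certifying cut of size 5: {J1→P2, Res→J2, Res→J6, Res→Out, Res→TankB}.

5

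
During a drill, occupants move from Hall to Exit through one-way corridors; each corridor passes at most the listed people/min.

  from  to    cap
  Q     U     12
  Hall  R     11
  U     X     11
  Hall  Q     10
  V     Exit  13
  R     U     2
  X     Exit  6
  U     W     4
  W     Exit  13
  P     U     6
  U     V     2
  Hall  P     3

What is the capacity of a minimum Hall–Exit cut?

12

Augment Hall→P→U→V→Exit: bottleneck 2, flow now 2.
Augment Hall→P→U→W→Exit: bottleneck 1, flow now 3.
Augment Hall→Q→U→W→Exit: bottleneck 3, flow now 6.
Augment Hall→Q→U→X→Exit: bottleneck 6, flow now 12.
No augmenting path remains; maximum flow = 12.
By max-flow min-cut, the minimum cut capacity equals the max flow.
In the residual graph, reachable from Hall: {Hall, P, Q, R, U, X}.
Min-cut edges: U→V (2), U→W (4), X→Exit (6); capacity 2 + 4 + 6 = 12.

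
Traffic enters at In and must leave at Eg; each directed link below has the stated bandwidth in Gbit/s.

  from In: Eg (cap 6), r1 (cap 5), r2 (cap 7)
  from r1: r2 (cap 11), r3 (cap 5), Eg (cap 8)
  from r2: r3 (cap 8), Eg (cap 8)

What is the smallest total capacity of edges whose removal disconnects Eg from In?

18

Augment In→Eg: bottleneck 6, flow now 6.
Augment In→r1→Eg: bottleneck 5, flow now 11.
Augment In→r2→Eg: bottleneck 7, flow now 18.
No augmenting path remains; maximum flow = 18.
By max-flow min-cut, the minimum cut capacity equals the max flow.
In the residual graph, reachable from In: {In}.
Min-cut edges: In→r1 (5), In→r2 (7), In→Eg (6); capacity 5 + 7 + 6 = 18.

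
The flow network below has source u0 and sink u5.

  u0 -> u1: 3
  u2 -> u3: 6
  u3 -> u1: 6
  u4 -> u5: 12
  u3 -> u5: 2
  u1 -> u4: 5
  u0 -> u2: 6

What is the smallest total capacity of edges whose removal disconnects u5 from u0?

7

Augment u0→u1→u4→u5: bottleneck 3, flow now 3.
Augment u0→u2→u3→u5: bottleneck 2, flow now 5.
Augment u0→u2→u3→u1→u4→u5: bottleneck 2, flow now 7.
No augmenting path remains; maximum flow = 7.
By max-flow min-cut, the minimum cut capacity equals the max flow.
In the residual graph, reachable from u0: {u0, u1, u2, u3}.
Min-cut edges: u1→u4 (5), u3→u5 (2); capacity 5 + 2 = 7.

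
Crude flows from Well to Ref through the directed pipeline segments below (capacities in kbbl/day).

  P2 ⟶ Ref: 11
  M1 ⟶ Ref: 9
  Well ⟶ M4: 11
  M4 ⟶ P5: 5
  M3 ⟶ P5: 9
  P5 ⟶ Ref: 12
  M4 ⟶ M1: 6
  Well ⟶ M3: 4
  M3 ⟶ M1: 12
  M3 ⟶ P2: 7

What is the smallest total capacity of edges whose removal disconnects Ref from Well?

Augment Well→M3→P5→Ref: bottleneck 4, flow now 4.
Augment Well→M4→P5→Ref: bottleneck 5, flow now 9.
Augment Well→M4→M1→Ref: bottleneck 6, flow now 15.
No augmenting path remains; maximum flow = 15.
By max-flow min-cut, the minimum cut capacity equals the max flow.
In the residual graph, reachable from Well: {Well}.
Min-cut edges: Well→M3 (4), Well→M4 (11); capacity 4 + 11 = 15.

15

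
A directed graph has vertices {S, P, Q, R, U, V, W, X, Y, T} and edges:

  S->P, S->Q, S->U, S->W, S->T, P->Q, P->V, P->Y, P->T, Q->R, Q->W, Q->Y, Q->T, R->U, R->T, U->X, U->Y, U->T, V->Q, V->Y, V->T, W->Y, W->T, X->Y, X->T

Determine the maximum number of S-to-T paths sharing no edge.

Assign every edge capacity 1; by Menger, the answer equals the max flow.
Path S→T (+1); total 1.
Path S→P→T (+1); total 2.
Path S→Q→T (+1); total 3.
Path S→U→T (+1); total 4.
Path S→W→T (+1); total 5.
No residual S→T path; max flow = 5.
Certifying cut of size 5: {S→P, S→Q, S→T, S→U, S→W}.

5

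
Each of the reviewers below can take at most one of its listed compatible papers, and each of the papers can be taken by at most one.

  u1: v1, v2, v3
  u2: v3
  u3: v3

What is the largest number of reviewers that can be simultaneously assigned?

Unit-capacity flow: source→left, listed edges, right→sink; max matching = max flow.
Augmenting path u1→v1 (+1); matched 1.
Augmenting path u2→v3 (+1); matched 2.
No augmenting path remains; maximum matching = 2.
König certificate: {u1, v3} is a vertex cover of size 2 (every listed pair touches it), so no matching can be larger.

2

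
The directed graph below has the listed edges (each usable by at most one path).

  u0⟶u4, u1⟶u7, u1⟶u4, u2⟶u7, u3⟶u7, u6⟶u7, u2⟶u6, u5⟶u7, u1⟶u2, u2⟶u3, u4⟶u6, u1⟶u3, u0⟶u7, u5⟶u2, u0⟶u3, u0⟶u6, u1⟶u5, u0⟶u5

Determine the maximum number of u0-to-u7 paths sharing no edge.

Assign every edge capacity 1; by Menger, the answer equals the max flow.
Path u0→u7 (+1); total 1.
Path u0→u3→u7 (+1); total 2.
Path u0→u5→u7 (+1); total 3.
Path u0→u6→u7 (+1); total 4.
No residual u0→u7 path; max flow = 4.
Certifying cut of size 4: {u0→u3, u0→u5, u0→u7, u6→u7}.

4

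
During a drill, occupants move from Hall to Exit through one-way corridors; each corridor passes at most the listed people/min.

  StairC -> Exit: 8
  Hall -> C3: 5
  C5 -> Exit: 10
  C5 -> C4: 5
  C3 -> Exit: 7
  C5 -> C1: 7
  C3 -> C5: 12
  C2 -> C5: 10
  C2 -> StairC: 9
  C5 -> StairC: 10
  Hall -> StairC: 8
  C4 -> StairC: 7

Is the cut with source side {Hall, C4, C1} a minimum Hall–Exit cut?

No — its capacity is 20, but the minimum cut has capacity 13.

Given cut capacity: 5 + 8 + 7 = 20.
Augment Hall→C3→Exit: bottleneck 5, flow now 5.
Augment Hall→StairC→Exit: bottleneck 8, flow now 13.
No augmenting path remains; maximum flow = 13.
In the residual graph, reachable from Hall: {Hall}.
Min-cut edges: Hall→C3 (5), Hall→StairC (8); capacity 5 + 8 = 13.
Cut capacity 20 exceeds the max flow 13, so it is not minimum.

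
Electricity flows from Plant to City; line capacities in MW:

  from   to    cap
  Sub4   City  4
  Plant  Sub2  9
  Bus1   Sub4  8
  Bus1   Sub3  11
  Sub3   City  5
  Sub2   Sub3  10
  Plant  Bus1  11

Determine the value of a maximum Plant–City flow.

9

Augment Plant→Bus1→Sub3→City: bottleneck 5, flow now 5.
Augment Plant→Bus1→Sub4→City: bottleneck 4, flow now 9.
No augmenting path remains; maximum flow = 9.
In the residual graph, reachable from Plant: {Plant, Bus1, Sub2, Sub3, Sub4}.
Min-cut edges: Sub3→City (5), Sub4→City (4); capacity 5 + 4 = 9.
This cut is saturated, so no flow can exceed 9.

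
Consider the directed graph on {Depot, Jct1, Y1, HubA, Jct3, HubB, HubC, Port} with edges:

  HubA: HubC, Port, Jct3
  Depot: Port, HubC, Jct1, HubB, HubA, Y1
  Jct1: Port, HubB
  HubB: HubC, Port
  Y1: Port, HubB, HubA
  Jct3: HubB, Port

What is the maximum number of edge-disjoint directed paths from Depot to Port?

Assign every edge capacity 1; by Menger, the answer equals the max flow.
Path Depot→Port (+1); total 1.
Path Depot→Jct1→Port (+1); total 2.
Path Depot→Y1→Port (+1); total 3.
Path Depot→HubA→Port (+1); total 4.
Path Depot→HubB→Port (+1); total 5.
No residual Depot→Port path; max flow = 5.
Certifying cut of size 5: {Depot→HubA, Depot→HubB, Depot→Jct1, Depot→Port, Depot→Y1}.

5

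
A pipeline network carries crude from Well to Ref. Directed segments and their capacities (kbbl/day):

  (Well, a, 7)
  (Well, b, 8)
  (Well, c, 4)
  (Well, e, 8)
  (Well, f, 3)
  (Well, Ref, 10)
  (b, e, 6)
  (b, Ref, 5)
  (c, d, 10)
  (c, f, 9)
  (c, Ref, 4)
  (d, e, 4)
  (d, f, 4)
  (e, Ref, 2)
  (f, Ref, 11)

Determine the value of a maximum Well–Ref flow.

24

Augment Well→Ref: bottleneck 10, flow now 10.
Augment Well→b→Ref: bottleneck 5, flow now 15.
Augment Well→c→Ref: bottleneck 4, flow now 19.
Augment Well→e→Ref: bottleneck 2, flow now 21.
Augment Well→f→Ref: bottleneck 3, flow now 24.
No augmenting path remains; maximum flow = 24.
In the residual graph, reachable from Well: {Well, a, b, e}.
Min-cut edges: Well→c (4), Well→f (3), Well→Ref (10), b→Ref (5), e→Ref (2); capacity 4 + 3 + 10 + 5 + 2 = 24.
This cut is saturated, so no flow can exceed 24.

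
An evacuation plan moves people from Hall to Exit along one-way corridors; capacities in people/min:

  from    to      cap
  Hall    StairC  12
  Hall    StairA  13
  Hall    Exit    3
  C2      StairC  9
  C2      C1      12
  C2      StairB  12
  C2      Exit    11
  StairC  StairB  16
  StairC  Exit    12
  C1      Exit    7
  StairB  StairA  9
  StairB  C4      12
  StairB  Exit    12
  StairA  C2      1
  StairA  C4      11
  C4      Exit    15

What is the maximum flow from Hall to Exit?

27

Augment Hall→Exit: bottleneck 3, flow now 3.
Augment Hall→StairC→Exit: bottleneck 12, flow now 15.
Augment Hall→StairA→C2→Exit: bottleneck 1, flow now 16.
Augment Hall→StairA→C4→Exit: bottleneck 11, flow now 27.
No augmenting path remains; maximum flow = 27.
In the residual graph, reachable from Hall: {Hall, StairA}.
Min-cut edges: Hall→StairC (12), Hall→Exit (3), StairA→C2 (1), StairA→C4 (11); capacity 12 + 3 + 1 + 11 = 27.
This cut is saturated, so no flow can exceed 27.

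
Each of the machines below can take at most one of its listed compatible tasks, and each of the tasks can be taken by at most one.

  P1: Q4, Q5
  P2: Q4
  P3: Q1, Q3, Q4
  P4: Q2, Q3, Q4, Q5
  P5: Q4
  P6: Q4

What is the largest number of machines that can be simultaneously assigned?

4

Unit-capacity flow: source→left, listed edges, right→sink; max matching = max flow.
Augmenting path P1→Q4 (+1); matched 1.
Augmenting path P3→Q1 (+1); matched 2.
Augmenting path P4→Q2 (+1); matched 3.
Augmenting path P2→Q4→P1→Q5 (+1); matched 4.
No augmenting path remains; maximum matching = 4.
König certificate: {P1, P3, P4, Q4} is a vertex cover of size 4 (every listed pair touches it), so no matching can be larger.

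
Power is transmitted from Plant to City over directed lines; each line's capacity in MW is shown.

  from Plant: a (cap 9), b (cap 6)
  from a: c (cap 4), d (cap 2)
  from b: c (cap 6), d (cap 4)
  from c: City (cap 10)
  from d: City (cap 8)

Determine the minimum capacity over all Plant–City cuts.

12

Augment Plant→a→c→City: bottleneck 4, flow now 4.
Augment Plant→a→d→City: bottleneck 2, flow now 6.
Augment Plant→b→c→City: bottleneck 6, flow now 12.
No augmenting path remains; maximum flow = 12.
By max-flow min-cut, the minimum cut capacity equals the max flow.
In the residual graph, reachable from Plant: {Plant, a}.
Min-cut edges: Plant→b (6), a→c (4), a→d (2); capacity 6 + 4 + 2 = 12.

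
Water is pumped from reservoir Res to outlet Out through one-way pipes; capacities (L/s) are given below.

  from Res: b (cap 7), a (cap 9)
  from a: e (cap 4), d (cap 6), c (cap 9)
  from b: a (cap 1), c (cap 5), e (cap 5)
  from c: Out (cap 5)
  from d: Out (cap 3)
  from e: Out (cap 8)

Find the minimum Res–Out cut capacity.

16

Augment Res→a→c→Out: bottleneck 5, flow now 5.
Augment Res→a→d→Out: bottleneck 3, flow now 8.
Augment Res→a→e→Out: bottleneck 1, flow now 9.
Augment Res→b→e→Out: bottleneck 5, flow now 14.
Augment Res→b→a→e→Out: bottleneck 1, flow now 15.
Augment Res→b→c→a→e→Out: bottleneck 1, flow now 16. (uses reverse residual edge)
No augmenting path remains; maximum flow = 16.
By max-flow min-cut, the minimum cut capacity equals the max flow.
In the residual graph, reachable from Res: {Res}.
Min-cut edges: Res→a (9), Res→b (7); capacity 9 + 7 = 16.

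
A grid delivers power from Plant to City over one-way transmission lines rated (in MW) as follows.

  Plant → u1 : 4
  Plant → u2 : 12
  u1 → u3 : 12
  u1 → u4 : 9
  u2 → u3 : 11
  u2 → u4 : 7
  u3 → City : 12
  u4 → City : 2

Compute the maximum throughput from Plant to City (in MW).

Augment Plant→u1→u3→City: bottleneck 4, flow now 4.
Augment Plant→u2→u3→City: bottleneck 8, flow now 12.
Augment Plant→u2→u4→City: bottleneck 2, flow now 14.
No augmenting path remains; maximum flow = 14.
In the residual graph, reachable from Plant: {Plant, u1, u2, u3, u4}.
Min-cut edges: u3→City (12), u4→City (2); capacity 12 + 2 = 14.
This cut is saturated, so no flow can exceed 14.

14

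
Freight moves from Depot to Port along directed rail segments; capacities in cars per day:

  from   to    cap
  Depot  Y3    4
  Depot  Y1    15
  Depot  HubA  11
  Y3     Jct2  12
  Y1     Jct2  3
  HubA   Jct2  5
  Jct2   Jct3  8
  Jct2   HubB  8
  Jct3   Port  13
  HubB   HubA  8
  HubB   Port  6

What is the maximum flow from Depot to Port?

Augment Depot→Y3→Jct2→Jct3→Port: bottleneck 4, flow now 4.
Augment Depot→Y1→Jct2→Jct3→Port: bottleneck 3, flow now 7.
Augment Depot→HubA→Jct2→Jct3→Port: bottleneck 1, flow now 8.
Augment Depot→HubA→Jct2→HubB→Port: bottleneck 4, flow now 12.
No augmenting path remains; maximum flow = 12.
In the residual graph, reachable from Depot: {Depot, Y1, HubA}.
Min-cut edges: Depot→Y3 (4), Y1→Jct2 (3), HubA→Jct2 (5); capacity 4 + 3 + 5 = 12.
This cut is saturated, so no flow can exceed 12.

12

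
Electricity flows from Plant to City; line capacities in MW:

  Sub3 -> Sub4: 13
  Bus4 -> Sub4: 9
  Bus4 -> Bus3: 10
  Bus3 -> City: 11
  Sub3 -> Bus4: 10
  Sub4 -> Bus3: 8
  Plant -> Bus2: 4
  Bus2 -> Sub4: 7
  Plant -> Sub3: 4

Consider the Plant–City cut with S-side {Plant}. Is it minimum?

Yes — it is a minimum cut (capacity 8).

Given cut capacity: 4 + 4 = 8.
Augment Plant→Bus2→Sub4→Bus3→City: bottleneck 4, flow now 4.
Augment Plant→Sub3→Bus4→Bus3→City: bottleneck 4, flow now 8.
No augmenting path remains; maximum flow = 8.
Cut capacity 8 equals the max flow, so it is a minimum cut.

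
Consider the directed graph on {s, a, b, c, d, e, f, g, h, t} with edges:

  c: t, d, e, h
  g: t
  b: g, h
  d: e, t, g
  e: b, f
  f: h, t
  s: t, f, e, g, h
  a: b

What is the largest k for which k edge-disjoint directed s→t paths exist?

Assign every edge capacity 1; by Menger, the answer equals the max flow.
Path s→t (+1); total 1.
Path s→f→t (+1); total 2.
Path s→g→t (+1); total 3.
No residual s→t path; max flow = 3.
Certifying cut of size 3: {f→t, g→t, s→t}.

3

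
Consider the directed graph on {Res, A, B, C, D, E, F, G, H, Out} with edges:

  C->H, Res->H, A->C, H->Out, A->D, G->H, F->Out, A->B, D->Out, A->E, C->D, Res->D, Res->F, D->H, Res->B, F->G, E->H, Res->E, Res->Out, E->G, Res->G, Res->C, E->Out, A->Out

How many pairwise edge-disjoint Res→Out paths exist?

Assign every edge capacity 1; by Menger, the answer equals the max flow.
Path Res→Out (+1); total 1.
Path Res→D→Out (+1); total 2.
Path Res→E→Out (+1); total 3.
Path Res→F→Out (+1); total 4.
Path Res→H→Out (+1); total 5.
No residual Res→Out path; max flow = 5.
Certifying cut of size 5: {D→Out, H→Out, Res→E, Res→F, Res→Out}.

5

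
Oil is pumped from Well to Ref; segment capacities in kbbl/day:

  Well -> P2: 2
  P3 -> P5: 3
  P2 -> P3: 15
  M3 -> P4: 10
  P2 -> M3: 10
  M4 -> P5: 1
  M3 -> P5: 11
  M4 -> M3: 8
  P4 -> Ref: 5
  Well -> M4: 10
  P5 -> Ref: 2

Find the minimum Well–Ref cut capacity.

7

Augment Well→M4→P5→Ref: bottleneck 1, flow now 1.
Augment Well→P2→M3→P4→Ref: bottleneck 2, flow now 3.
Augment Well→M4→M3→P4→Ref: bottleneck 3, flow now 6.
Augment Well→M4→M3→P5→Ref: bottleneck 1, flow now 7.
No augmenting path remains; maximum flow = 7.
By max-flow min-cut, the minimum cut capacity equals the max flow.
In the residual graph, reachable from Well: {Well, P2, M4, M3, P3, P4, P5}.
Min-cut edges: P4→Ref (5), P5→Ref (2); capacity 5 + 2 = 7.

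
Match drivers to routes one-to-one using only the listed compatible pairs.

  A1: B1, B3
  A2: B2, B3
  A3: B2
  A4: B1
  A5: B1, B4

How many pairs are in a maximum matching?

Unit-capacity flow: source→left, listed edges, right→sink; max matching = max flow.
Augmenting path A1→B1 (+1); matched 1.
Augmenting path A2→B2 (+1); matched 2.
Augmenting path A5→B4 (+1); matched 3.
Augmenting path A3→B2→A2→B3 (+1); matched 4.
No augmenting path remains; maximum matching = 4.
König certificate: {A5, B1, B2, B3} is a vertex cover of size 4 (every listed pair touches it), so no matching can be larger.

4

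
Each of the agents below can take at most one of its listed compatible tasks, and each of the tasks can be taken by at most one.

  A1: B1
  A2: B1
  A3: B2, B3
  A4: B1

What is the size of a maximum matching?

Unit-capacity flow: source→left, listed edges, right→sink; max matching = max flow.
Augmenting path A1→B1 (+1); matched 1.
Augmenting path A3→B2 (+1); matched 2.
No augmenting path remains; maximum matching = 2.
König certificate: {A3, B1} is a vertex cover of size 2 (every listed pair touches it), so no matching can be larger.

2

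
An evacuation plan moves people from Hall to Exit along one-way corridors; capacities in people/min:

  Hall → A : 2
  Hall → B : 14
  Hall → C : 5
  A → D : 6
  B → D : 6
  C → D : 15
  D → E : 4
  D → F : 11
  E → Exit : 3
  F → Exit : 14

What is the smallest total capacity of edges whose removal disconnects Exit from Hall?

Augment Hall→A→D→E→Exit: bottleneck 2, flow now 2.
Augment Hall→B→D→E→Exit: bottleneck 1, flow now 3.
Augment Hall→B→D→F→Exit: bottleneck 5, flow now 8.
Augment Hall→C→D→F→Exit: bottleneck 5, flow now 13.
No augmenting path remains; maximum flow = 13.
By max-flow min-cut, the minimum cut capacity equals the max flow.
In the residual graph, reachable from Hall: {Hall, B}.
Min-cut edges: Hall→A (2), Hall→C (5), B→D (6); capacity 2 + 5 + 6 = 13.

13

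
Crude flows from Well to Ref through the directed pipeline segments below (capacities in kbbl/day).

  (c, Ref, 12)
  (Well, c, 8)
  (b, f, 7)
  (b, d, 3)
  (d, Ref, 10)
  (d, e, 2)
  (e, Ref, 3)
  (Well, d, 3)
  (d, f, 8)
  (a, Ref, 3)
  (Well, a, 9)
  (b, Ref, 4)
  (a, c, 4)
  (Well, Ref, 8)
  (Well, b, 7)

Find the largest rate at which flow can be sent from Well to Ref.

33

Augment Well→Ref: bottleneck 8, flow now 8.
Augment Well→a→Ref: bottleneck 3, flow now 11.
Augment Well→b→Ref: bottleneck 4, flow now 15.
Augment Well→c→Ref: bottleneck 8, flow now 23.
Augment Well→d→Ref: bottleneck 3, flow now 26.
Augment Well→a→c→Ref: bottleneck 4, flow now 30.
Augment Well→b→d→Ref: bottleneck 3, flow now 33.
No augmenting path remains; maximum flow = 33.
In the residual graph, reachable from Well: {Well, a}.
Min-cut edges: Well→b (7), Well→c (8), Well→d (3), Well→Ref (8), a→c (4), a→Ref (3); capacity 7 + 8 + 3 + 8 + 4 + 3 = 33.
This cut is saturated, so no flow can exceed 33.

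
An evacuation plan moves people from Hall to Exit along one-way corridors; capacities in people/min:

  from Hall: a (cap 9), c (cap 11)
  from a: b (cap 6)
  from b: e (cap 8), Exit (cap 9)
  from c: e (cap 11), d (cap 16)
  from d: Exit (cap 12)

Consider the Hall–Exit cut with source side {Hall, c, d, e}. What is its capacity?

21

Edges leaving {Hall, c, d, e}: Hall→a (9), d→Exit (12).
Cut capacity = 9 + 12 = 21.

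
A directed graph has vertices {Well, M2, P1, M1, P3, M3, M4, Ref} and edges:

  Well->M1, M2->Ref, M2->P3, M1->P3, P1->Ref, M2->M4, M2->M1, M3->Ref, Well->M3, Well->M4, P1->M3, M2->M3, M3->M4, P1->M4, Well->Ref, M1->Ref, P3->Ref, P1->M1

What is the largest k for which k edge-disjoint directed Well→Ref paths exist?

Assign every edge capacity 1; by Menger, the answer equals the max flow.
Path Well→Ref (+1); total 1.
Path Well→M1→Ref (+1); total 2.
Path Well→M3→Ref (+1); total 3.
No residual Well→Ref path; max flow = 3.
Certifying cut of size 3: {Well→M1, Well→M3, Well→Ref}.

3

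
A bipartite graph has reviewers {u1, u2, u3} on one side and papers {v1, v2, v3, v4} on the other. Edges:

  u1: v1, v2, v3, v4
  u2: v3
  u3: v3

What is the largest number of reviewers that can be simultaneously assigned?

2

Unit-capacity flow: source→left, listed edges, right→sink; max matching = max flow.
Augmenting path u1→v1 (+1); matched 1.
Augmenting path u2→v3 (+1); matched 2.
No augmenting path remains; maximum matching = 2.
König certificate: {u1, v3} is a vertex cover of size 2 (every listed pair touches it), so no matching can be larger.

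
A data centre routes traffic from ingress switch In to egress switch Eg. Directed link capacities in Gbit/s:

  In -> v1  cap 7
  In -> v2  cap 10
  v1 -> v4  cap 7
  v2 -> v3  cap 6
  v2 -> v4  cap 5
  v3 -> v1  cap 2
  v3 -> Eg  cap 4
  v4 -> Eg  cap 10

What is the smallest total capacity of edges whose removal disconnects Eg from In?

14

Augment In→v1→v4→Eg: bottleneck 7, flow now 7.
Augment In→v2→v3→Eg: bottleneck 4, flow now 11.
Augment In→v2→v4→Eg: bottleneck 3, flow now 14.
No augmenting path remains; maximum flow = 14.
By max-flow min-cut, the minimum cut capacity equals the max flow.
In the residual graph, reachable from In: {In, v1, v2, v3, v4}.
Min-cut edges: v3→Eg (4), v4→Eg (10); capacity 4 + 10 = 14.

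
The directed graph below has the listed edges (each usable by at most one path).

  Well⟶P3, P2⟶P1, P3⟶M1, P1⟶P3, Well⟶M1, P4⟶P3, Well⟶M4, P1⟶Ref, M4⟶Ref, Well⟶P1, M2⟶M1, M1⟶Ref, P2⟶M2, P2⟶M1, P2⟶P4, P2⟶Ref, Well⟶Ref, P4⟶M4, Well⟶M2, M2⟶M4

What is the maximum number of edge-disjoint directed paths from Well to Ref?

4

Assign every edge capacity 1; by Menger, the answer equals the max flow.
Path Well→Ref (+1); total 1.
Path Well→P1→Ref (+1); total 2.
Path Well→M1→Ref (+1); total 3.
Path Well→M4→Ref (+1); total 4.
No residual Well→Ref path; max flow = 4.
Certifying cut of size 4: {M1→Ref, M4→Ref, Well→P1, Well→Ref}.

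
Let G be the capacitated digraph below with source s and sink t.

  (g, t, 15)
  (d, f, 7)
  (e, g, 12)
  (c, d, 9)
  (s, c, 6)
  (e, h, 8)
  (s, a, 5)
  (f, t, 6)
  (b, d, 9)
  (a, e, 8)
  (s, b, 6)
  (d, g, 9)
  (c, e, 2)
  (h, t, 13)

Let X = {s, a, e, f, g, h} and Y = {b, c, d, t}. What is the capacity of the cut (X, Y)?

Edges leaving {s, a, e, f, g, h}: s→b (6), s→c (6), f→t (6), g→t (15), h→t (13).
Cut capacity = 6 + 6 + 6 + 15 + 13 = 46.

46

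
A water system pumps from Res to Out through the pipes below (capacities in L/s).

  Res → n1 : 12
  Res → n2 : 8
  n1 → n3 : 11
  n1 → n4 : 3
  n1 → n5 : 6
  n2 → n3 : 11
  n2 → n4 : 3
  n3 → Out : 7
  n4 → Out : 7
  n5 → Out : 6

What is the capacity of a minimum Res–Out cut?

Augment Res→n1→n3→Out: bottleneck 7, flow now 7.
Augment Res→n1→n4→Out: bottleneck 3, flow now 10.
Augment Res→n1→n5→Out: bottleneck 2, flow now 12.
Augment Res→n2→n4→Out: bottleneck 3, flow now 15.
Augment Res→n2→n3→n1→n5→Out: bottleneck 4, flow now 19. (uses reverse residual edge)
No augmenting path remains; maximum flow = 19.
By max-flow min-cut, the minimum cut capacity equals the max flow.
In the residual graph, reachable from Res: {Res, n1, n2, n3}.
Min-cut edges: n1→n4 (3), n1→n5 (6), n2→n4 (3), n3→Out (7); capacity 3 + 6 + 3 + 7 = 19.

19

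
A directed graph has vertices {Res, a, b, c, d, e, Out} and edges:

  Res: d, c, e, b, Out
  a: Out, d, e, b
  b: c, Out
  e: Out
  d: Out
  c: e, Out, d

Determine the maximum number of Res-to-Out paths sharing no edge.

5

Assign every edge capacity 1; by Menger, the answer equals the max flow.
Path Res→Out (+1); total 1.
Path Res→b→Out (+1); total 2.
Path Res→c→Out (+1); total 3.
Path Res→d→Out (+1); total 4.
Path Res→e→Out (+1); total 5.
No residual Res→Out path; max flow = 5.
Certifying cut of size 5: {Res→Out, Res→b, Res→c, Res→d, Res→e}.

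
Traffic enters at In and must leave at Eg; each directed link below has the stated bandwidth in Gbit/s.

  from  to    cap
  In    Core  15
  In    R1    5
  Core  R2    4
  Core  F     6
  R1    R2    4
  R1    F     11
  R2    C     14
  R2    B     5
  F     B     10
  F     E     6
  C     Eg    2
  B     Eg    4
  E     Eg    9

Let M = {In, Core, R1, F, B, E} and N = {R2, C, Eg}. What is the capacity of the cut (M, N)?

21

Edges leaving {In, Core, R1, F, B, E}: Core→R2 (4), R1→R2 (4), B→Eg (4), E→Eg (9).
Cut capacity = 4 + 4 + 4 + 9 = 21.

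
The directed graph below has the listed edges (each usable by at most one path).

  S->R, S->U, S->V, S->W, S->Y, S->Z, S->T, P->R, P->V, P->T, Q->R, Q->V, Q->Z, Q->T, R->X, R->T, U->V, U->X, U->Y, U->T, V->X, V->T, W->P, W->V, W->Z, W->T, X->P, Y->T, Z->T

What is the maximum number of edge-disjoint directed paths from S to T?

7

Assign every edge capacity 1; by Menger, the answer equals the max flow.
Path S→T (+1); total 1.
Path S→R→T (+1); total 2.
Path S→U→T (+1); total 3.
Path S→V→T (+1); total 4.
Path S→W→T (+1); total 5.
Path S→Y→T (+1); total 6.
Path S→Z→T (+1); total 7.
No residual S→T path; max flow = 7.
Certifying cut of size 7: {S→R, S→T, S→U, S→V, S→W, S→Y, S→Z}.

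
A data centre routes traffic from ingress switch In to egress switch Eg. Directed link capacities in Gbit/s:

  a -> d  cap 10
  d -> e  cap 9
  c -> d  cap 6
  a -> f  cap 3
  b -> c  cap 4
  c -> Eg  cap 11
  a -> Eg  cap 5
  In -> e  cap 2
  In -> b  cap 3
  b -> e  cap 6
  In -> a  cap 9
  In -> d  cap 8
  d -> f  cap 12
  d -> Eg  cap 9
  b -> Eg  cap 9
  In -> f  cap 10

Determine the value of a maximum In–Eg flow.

Augment In→a→Eg: bottleneck 5, flow now 5.
Augment In→b→Eg: bottleneck 3, flow now 8.
Augment In→d→Eg: bottleneck 8, flow now 16.
Augment In→a→d→Eg: bottleneck 1, flow now 17.
No augmenting path remains; maximum flow = 17.
In the residual graph, reachable from In: {In, a, d, e, f}.
Min-cut edges: In→b (3), a→Eg (5), d→Eg (9); capacity 3 + 5 + 9 = 17.
This cut is saturated, so no flow can exceed 17.

17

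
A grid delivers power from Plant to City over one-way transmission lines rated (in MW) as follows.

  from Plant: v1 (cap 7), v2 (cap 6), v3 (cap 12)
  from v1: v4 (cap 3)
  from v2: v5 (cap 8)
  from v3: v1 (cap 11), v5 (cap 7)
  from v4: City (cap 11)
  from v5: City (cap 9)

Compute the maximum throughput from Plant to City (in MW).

12

Augment Plant→v1→v4→City: bottleneck 3, flow now 3.
Augment Plant→v2→v5→City: bottleneck 6, flow now 9.
Augment Plant→v3→v5→City: bottleneck 3, flow now 12.
No augmenting path remains; maximum flow = 12.
In the residual graph, reachable from Plant: {Plant, v1, v2, v3, v5}.
Min-cut edges: v1→v4 (3), v5→City (9); capacity 3 + 9 = 12.
This cut is saturated, so no flow can exceed 12.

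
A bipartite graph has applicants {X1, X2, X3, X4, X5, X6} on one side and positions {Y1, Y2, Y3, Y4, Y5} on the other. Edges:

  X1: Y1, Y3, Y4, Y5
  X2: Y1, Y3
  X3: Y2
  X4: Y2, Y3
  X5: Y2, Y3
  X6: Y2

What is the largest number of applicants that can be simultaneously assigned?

Unit-capacity flow: source→left, listed edges, right→sink; max matching = max flow.
Augmenting path X1→Y1 (+1); matched 1.
Augmenting path X2→Y3 (+1); matched 2.
Augmenting path X3→Y2 (+1); matched 3.
Augmenting path X4→Y3→X2→Y1→X1→Y4 (+1); matched 4.
No augmenting path remains; maximum matching = 4.
König certificate: {X1, X2, Y2, Y3} is a vertex cover of size 4 (every listed pair touches it), so no matching can be larger.

4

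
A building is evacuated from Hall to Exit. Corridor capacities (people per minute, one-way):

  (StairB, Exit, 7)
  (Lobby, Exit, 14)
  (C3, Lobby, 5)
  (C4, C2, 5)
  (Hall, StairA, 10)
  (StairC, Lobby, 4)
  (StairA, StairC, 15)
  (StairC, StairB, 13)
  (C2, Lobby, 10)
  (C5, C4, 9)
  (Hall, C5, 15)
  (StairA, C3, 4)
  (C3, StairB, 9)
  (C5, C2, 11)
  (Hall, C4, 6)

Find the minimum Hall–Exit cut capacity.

Augment Hall→StairA→C3→StairB→Exit: bottleneck 4, flow now 4.
Augment Hall→StairA→StairC→StairB→Exit: bottleneck 3, flow now 7.
Augment Hall→StairA→StairC→Lobby→Exit: bottleneck 3, flow now 10.
Augment Hall→C5→C2→Lobby→Exit: bottleneck 10, flow now 20.
No augmenting path remains; maximum flow = 20.
By max-flow min-cut, the minimum cut capacity equals the max flow.
In the residual graph, reachable from Hall: {Hall, C5, C4, C2}.
Min-cut edges: Hall→StairA (10), C2→Lobby (10); capacity 10 + 10 = 20.

20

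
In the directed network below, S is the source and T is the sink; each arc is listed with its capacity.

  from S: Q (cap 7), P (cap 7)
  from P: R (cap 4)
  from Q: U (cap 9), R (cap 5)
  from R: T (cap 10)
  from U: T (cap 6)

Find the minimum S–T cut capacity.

11

Augment S→P→R→T: bottleneck 4, flow now 4.
Augment S→Q→R→T: bottleneck 5, flow now 9.
Augment S→Q→U→T: bottleneck 2, flow now 11.
No augmenting path remains; maximum flow = 11.
By max-flow min-cut, the minimum cut capacity equals the max flow.
In the residual graph, reachable from S: {S, P}.
Min-cut edges: S→Q (7), P→R (4); capacity 7 + 4 = 11.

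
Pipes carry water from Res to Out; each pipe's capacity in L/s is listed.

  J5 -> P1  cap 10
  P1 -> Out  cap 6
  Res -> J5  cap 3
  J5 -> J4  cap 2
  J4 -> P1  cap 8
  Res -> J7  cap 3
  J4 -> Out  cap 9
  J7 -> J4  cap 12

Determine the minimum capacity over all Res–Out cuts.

6

Augment Res→J7→J4→Out: bottleneck 3, flow now 3.
Augment Res→J5→J4→Out: bottleneck 2, flow now 5.
Augment Res→J5→P1→Out: bottleneck 1, flow now 6.
No augmenting path remains; maximum flow = 6.
By max-flow min-cut, the minimum cut capacity equals the max flow.
In the residual graph, reachable from Res: {Res}.
Min-cut edges: Res→J7 (3), Res→J5 (3); capacity 3 + 3 = 6.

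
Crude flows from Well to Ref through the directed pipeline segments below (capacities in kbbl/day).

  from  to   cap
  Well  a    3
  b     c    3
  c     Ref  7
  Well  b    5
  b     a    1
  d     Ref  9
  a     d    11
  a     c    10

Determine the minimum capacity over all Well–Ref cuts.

Augment Well→a→c→Ref: bottleneck 3, flow now 3.
Augment Well→b→c→Ref: bottleneck 3, flow now 6.
Augment Well→b→a→c→Ref: bottleneck 1, flow now 7.
No augmenting path remains; maximum flow = 7.
By max-flow min-cut, the minimum cut capacity equals the max flow.
In the residual graph, reachable from Well: {Well, b}.
Min-cut edges: Well→a (3), b→a (1), b→c (3); capacity 3 + 1 + 3 = 7.

7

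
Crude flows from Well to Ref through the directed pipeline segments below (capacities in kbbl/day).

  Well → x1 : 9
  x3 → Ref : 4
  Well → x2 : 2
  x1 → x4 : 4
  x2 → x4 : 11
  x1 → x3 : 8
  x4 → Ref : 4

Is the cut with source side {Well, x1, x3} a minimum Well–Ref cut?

Given cut capacity: 2 + 4 + 4 = 10.
Augment Well→x1→x3→Ref: bottleneck 4, flow now 4.
Augment Well→x1→x4→Ref: bottleneck 4, flow now 8.
No augmenting path remains; maximum flow = 8.
In the residual graph, reachable from Well: {Well, x1, x2, x3, x4}.
Min-cut edges: x3→Ref (4), x4→Ref (4); capacity 4 + 4 = 8.
Cut capacity 10 exceeds the max flow 8, so it is not minimum.

No — its capacity is 10, but the minimum cut has capacity 8.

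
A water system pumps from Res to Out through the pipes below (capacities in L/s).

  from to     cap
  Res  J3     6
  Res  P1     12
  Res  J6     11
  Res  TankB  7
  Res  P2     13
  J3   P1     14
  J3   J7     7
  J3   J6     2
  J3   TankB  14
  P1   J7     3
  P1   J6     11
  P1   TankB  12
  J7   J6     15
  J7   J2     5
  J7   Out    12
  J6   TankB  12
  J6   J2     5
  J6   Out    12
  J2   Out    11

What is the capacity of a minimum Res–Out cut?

26

Augment Res→J6→Out: bottleneck 11, flow now 11.
Augment Res→J3→J7→Out: bottleneck 6, flow now 17.
Augment Res→P1→J7→Out: bottleneck 3, flow now 20.
Augment Res→P1→J6→Out: bottleneck 1, flow now 21.
Augment Res→P1→J6→J2→Out: bottleneck 5, flow now 26.
No augmenting path remains; maximum flow = 26.
By max-flow min-cut, the minimum cut capacity equals the max flow.
In the residual graph, reachable from Res: {Res, P1, J6, TankB, P2}.
Min-cut edges: Res→J3 (6), P1→J7 (3), J6→J2 (5), J6→Out (12); capacity 6 + 3 + 5 + 12 = 26.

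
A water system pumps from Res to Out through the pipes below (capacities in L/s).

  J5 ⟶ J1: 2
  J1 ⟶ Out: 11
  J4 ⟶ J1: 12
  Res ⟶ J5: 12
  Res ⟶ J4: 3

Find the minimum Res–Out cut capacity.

Augment Res→J4→J1→Out: bottleneck 3, flow now 3.
Augment Res→J5→J1→Out: bottleneck 2, flow now 5.
No augmenting path remains; maximum flow = 5.
By max-flow min-cut, the minimum cut capacity equals the max flow.
In the residual graph, reachable from Res: {Res, J5}.
Min-cut edges: Res→J4 (3), J5→J1 (2); capacity 3 + 2 = 5.

5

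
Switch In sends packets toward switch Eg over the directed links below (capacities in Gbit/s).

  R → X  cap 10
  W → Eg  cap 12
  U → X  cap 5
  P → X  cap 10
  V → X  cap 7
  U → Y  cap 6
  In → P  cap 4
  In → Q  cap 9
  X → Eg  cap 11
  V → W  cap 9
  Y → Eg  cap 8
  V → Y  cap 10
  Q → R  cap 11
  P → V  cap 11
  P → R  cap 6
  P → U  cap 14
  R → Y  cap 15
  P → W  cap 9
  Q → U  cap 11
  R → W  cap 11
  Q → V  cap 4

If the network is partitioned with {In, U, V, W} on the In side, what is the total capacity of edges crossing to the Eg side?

53

Edges leaving {In, U, V, W}: In→P (4), In→Q (9), U→X (5), U→Y (6), V→X (7), V→Y (10), W→Eg (12).
Cut capacity = 4 + 9 + 5 + 6 + 7 + 10 + 12 = 53.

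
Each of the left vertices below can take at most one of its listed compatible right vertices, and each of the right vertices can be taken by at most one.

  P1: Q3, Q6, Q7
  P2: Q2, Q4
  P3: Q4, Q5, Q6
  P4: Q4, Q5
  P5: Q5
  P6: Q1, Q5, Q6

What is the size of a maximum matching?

Unit-capacity flow: source→left, listed edges, right→sink; max matching = max flow.
Augmenting path P1→Q3 (+1); matched 1.
Augmenting path P2→Q2 (+1); matched 2.
Augmenting path P3→Q4 (+1); matched 3.
Augmenting path P4→Q5 (+1); matched 4.
Augmenting path P6→Q1 (+1); matched 5.
Augmenting path P5→Q5→P4→Q4→P3→Q6 (+1); matched 6.
No augmenting path remains; maximum matching = 6.
König certificate: {P1, P2, P3, P4, P5, P6} is a vertex cover of size 6 (every listed pair touches it), so no matching can be larger.

6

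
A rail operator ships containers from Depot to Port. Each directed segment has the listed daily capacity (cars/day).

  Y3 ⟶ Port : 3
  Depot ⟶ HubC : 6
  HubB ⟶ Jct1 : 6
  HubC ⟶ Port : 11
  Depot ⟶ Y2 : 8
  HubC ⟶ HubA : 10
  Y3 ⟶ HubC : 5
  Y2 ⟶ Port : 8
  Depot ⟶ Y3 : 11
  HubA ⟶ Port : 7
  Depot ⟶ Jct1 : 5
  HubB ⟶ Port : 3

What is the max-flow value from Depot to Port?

22

Augment Depot→Y2→Port: bottleneck 8, flow now 8.
Augment Depot→Y3→Port: bottleneck 3, flow now 11.
Augment Depot→HubC→Port: bottleneck 6, flow now 17.
Augment Depot→Y3→HubC→Port: bottleneck 5, flow now 22.
No augmenting path remains; maximum flow = 22.
In the residual graph, reachable from Depot: {Depot, Jct1, Y3}.
Min-cut edges: Depot→Y2 (8), Depot→HubC (6), Y3→HubC (5), Y3→Port (3); capacity 8 + 6 + 5 + 3 = 22.
This cut is saturated, so no flow can exceed 22.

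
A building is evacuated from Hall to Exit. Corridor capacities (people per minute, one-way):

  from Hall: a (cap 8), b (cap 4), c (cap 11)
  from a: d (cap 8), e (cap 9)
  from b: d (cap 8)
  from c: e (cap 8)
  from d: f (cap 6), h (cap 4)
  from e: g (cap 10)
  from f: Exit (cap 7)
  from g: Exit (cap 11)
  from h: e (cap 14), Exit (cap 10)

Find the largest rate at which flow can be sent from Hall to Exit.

20

Augment Hall→a→d→f→Exit: bottleneck 6, flow now 6.
Augment Hall→a→d→h→Exit: bottleneck 2, flow now 8.
Augment Hall→b→d→h→Exit: bottleneck 2, flow now 10.
Augment Hall→c→e→g→Exit: bottleneck 8, flow now 18.
Augment Hall→b→d→a→e→g→Exit: bottleneck 2, flow now 20. (uses reverse residual edge)
No augmenting path remains; maximum flow = 20.
In the residual graph, reachable from Hall: {Hall, c}.
Min-cut edges: Hall→a (8), Hall→b (4), c→e (8); capacity 8 + 4 + 8 = 20.
This cut is saturated, so no flow can exceed 20.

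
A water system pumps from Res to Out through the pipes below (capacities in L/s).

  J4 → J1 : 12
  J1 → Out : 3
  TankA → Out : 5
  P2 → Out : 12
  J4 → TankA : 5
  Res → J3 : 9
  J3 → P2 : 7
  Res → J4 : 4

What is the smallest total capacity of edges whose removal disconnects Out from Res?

Augment Res→J4→J1→Out: bottleneck 3, flow now 3.
Augment Res→J4→TankA→Out: bottleneck 1, flow now 4.
Augment Res→J3→P2→Out: bottleneck 7, flow now 11.
No augmenting path remains; maximum flow = 11.
By max-flow min-cut, the minimum cut capacity equals the max flow.
In the residual graph, reachable from Res: {Res, J3}.
Min-cut edges: Res→J4 (4), J3→P2 (7); capacity 4 + 7 = 11.

11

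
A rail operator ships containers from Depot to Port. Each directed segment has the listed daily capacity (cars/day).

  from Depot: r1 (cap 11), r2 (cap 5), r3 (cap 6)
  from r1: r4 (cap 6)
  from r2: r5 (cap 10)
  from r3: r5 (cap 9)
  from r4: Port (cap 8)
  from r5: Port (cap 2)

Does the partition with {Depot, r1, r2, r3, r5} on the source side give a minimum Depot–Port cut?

Given cut capacity: 6 + 2 = 8.
Augment Depot→r1→r4→Port: bottleneck 6, flow now 6.
Augment Depot→r2→r5→Port: bottleneck 2, flow now 8.
No augmenting path remains; maximum flow = 8.
Cut capacity 8 equals the max flow, so it is a minimum cut.

Yes — it is a minimum cut (capacity 8).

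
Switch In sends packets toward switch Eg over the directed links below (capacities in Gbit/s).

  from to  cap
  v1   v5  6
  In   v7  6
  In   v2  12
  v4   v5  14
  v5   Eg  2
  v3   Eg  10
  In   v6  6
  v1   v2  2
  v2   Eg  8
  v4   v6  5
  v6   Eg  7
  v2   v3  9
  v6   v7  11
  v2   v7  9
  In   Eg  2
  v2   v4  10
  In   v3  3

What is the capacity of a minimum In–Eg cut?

Augment In→Eg: bottleneck 2, flow now 2.
Augment In→v2→Eg: bottleneck 8, flow now 10.
Augment In→v3→Eg: bottleneck 3, flow now 13.
Augment In→v6→Eg: bottleneck 6, flow now 19.
Augment In→v2→v3→Eg: bottleneck 4, flow now 23.
No augmenting path remains; maximum flow = 23.
By max-flow min-cut, the minimum cut capacity equals the max flow.
In the residual graph, reachable from In: {In, v7}.
Min-cut edges: In→v2 (12), In→v3 (3), In→v6 (6), In→Eg (2); capacity 12 + 3 + 6 + 2 = 23.

23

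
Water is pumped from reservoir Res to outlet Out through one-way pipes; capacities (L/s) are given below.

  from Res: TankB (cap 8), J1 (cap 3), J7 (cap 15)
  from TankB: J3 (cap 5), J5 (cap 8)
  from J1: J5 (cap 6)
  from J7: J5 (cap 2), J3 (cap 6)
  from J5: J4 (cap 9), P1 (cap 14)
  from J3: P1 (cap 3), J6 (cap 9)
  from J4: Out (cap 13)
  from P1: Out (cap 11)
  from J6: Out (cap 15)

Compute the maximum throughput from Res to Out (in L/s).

Augment Res→TankB→J5→J4→Out: bottleneck 8, flow now 8.
Augment Res→J1→J5→J4→Out: bottleneck 1, flow now 9.
Augment Res→J1→J5→P1→Out: bottleneck 2, flow now 11.
Augment Res→J7→J5→P1→Out: bottleneck 2, flow now 13.
Augment Res→J7→J3→P1→Out: bottleneck 3, flow now 16.
Augment Res→J7→J3→J6→Out: bottleneck 3, flow now 19.
No augmenting path remains; maximum flow = 19.
In the residual graph, reachable from Res: {Res, J7}.
Min-cut edges: Res→TankB (8), Res→J1 (3), J7→J5 (2), J7→J3 (6); capacity 8 + 3 + 2 + 6 = 19.
This cut is saturated, so no flow can exceed 19.

19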